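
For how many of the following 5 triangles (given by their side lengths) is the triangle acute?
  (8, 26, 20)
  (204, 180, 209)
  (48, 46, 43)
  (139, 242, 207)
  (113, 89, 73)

(8,26,20): 8²+20² = 464 < 676 = 26² → obtuse
(204,180,209): 180²+204² = 74016 > 43681 = 209² → acute
(48,46,43): 43²+46² = 3965 > 2304 = 48² → acute
(139,242,207): 139²+207² = 62170 > 58564 = 242² → acute
(113,89,73): 73²+89² = 13250 > 12769 = 113² → acute
4 of the 5 are acute.

4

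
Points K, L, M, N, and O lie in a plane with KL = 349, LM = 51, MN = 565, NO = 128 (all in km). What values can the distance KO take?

37 ≤ KO ≤ 1093 km

The maximum is all hops collinear in one direction: 349 + 51 + 565 + 128 = 1093.
The longest hop is 565; the others sum to 528. Folding the others back against it leaves at least 565 − 528 = 37.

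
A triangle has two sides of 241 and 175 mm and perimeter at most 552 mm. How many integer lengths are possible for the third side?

70

Triangle inequality: 66 < x < 416. Perimeter ≤ 552 gives x ≤ 552 − 241 − 175 = 136.
So 66 < x ≤ 136; integers 67 through 136: 70 values.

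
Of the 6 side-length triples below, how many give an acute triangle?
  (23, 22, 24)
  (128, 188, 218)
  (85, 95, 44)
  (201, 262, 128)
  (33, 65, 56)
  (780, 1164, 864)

3

(23,22,24): 22²+23² = 1013 > 576 = 24² → acute
(128,188,218): 128²+188² = 51728 > 47524 = 218² → acute
(85,95,44): 44²+85² = 9161 > 9025 = 95² → acute
(201,262,128): 128²+201² = 56785 < 68644 = 262² → obtuse
(33,65,56): 33²+56² = 4225 = 65² → right
(780,1164,864): 780²+864² = 1354896 = 1164² → right
3 of the 6 are acute.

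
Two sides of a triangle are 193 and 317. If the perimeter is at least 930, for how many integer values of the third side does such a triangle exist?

Triangle inequality: 124 < x < 510. Perimeter ≥ 930 gives x ≥ 930 − 193 − 317 = 420.
So 420 ≤ x < 510; integers 420 through 509: 90 values.

90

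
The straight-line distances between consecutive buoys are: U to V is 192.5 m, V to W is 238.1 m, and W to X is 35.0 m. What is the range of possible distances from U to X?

10.6 ≤ UX ≤ 465.6 m

The maximum is all hops collinear in one direction: 192.5 + 238.1 + 35.0 = 465.6.
The longest hop is 238.1; the others sum to 227.5. Folding the others back against it leaves at least 238.1 − 227.5 = 10.6.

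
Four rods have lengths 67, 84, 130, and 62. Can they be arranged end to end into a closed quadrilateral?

Yes

A quadrilateral exists iff every side is shorter than the sum of the others — equivalently, the longest side is less than the sum of the rest.
Longest side 130 < 213 (sum of the remaining 3), so yes.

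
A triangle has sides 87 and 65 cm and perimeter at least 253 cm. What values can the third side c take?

Triangle inequality alone gives 22 < c < 152.
The perimeter condition gives c ≥ 253 − 87 − 65 = 101.
Intersecting the two: 101 ≤ c < 152.

101 ≤ c < 152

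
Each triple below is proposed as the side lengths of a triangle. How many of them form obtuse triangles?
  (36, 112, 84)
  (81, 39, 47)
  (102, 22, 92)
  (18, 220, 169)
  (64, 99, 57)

4

(36,112,84): 36²+84² = 8352 < 12544 = 112² → obtuse
(81,39,47): 39²+47² = 3730 < 6561 = 81² → obtuse
(102,22,92): 22²+92² = 8948 < 10404 = 102² → obtuse
(18,220,169): 18+169 ≤ 220, not a triangle
(64,99,57): 57²+64² = 7345 < 9801 = 99² → obtuse
4 of the 5 are obtuse.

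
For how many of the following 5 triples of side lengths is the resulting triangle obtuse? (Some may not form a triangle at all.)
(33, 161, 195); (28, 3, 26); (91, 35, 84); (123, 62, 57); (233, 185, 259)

1

(33,161,195): 33+161 ≤ 195, not a triangle
(28,3,26): 3²+26² = 685 < 784 = 28² → obtuse
(91,35,84): 35²+84² = 8281 = 91² → right
(123,62,57): 57+62 ≤ 123, not a triangle
(233,185,259): 185²+233² = 88514 > 67081 = 259² → acute
1 of the 5 is obtuse.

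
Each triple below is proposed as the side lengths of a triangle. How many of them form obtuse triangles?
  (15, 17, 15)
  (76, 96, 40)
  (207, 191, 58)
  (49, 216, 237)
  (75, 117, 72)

4

(15,17,15): 15²+15² = 450 > 289 = 17² → acute
(76,96,40): 40²+76² = 7376 < 9216 = 96² → obtuse
(207,191,58): 58²+191² = 39845 < 42849 = 207² → obtuse
(49,216,237): 49²+216² = 49057 < 56169 = 237² → obtuse
(75,117,72): 72²+75² = 10809 < 13689 = 117² → obtuse
4 of the 5 are obtuse.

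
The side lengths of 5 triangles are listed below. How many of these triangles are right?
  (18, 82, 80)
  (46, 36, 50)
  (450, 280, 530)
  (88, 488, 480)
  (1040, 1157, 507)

(18,82,80): 18²+80² = 6724 = 82² → right
(46,36,50): 36²+46² = 3412 > 2500 = 50² → acute
(450,280,530): 280²+450² = 280900 = 530² → right
(88,488,480): 88²+480² = 238144 = 488² → right
(1040,1157,507): 507²+1040² = 1338649 = 1157² → right
4 of the 5 are right.

4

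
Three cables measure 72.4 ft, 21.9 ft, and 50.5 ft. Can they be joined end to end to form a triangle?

No

The two shorter sides sum to 72.4, exactly equal to the longest side 72.4.
That gives only a degenerate (flat) triangle — the inequality must be strict.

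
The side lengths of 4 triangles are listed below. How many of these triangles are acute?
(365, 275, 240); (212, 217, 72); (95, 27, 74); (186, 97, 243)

(365,275,240): 240²+275² = 133225 = 365² → right
(212,217,72): 72²+212² = 50128 > 47089 = 217² → acute
(95,27,74): 27²+74² = 6205 < 9025 = 95² → obtuse
(186,97,243): 97²+186² = 44005 < 59049 = 243² → obtuse
1 of the 4 is acute.

1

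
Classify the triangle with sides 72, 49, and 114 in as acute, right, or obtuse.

Compare the square of the longest side to the sum of squares of the other two: 49² + 72² = 7585 < 12996 = 114².

obtuse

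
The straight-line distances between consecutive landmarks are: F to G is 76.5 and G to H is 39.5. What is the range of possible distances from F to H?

By the triangle inequality, |76.5 − 39.5| ≤ FH ≤ 76.5 + 39.5.

37.0 ≤ FH ≤ 116.0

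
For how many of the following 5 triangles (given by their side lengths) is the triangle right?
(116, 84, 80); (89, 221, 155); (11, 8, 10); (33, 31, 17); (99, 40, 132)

(116,84,80): 80²+84² = 13456 = 116² → right
(89,221,155): 89²+155² = 31946 < 48841 = 221² → obtuse
(11,8,10): 8²+10² = 164 > 121 = 11² → acute
(33,31,17): 17²+31² = 1250 > 1089 = 33² → acute
(99,40,132): 40²+99² = 11401 < 17424 = 132² → obtuse
1 of the 5 is right.

1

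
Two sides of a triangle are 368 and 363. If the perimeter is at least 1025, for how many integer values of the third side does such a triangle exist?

437

Triangle inequality: 5 < x < 731. Perimeter ≥ 1025 gives x ≥ 1025 − 368 − 363 = 294.
So 294 ≤ x < 731; integers 294 through 730: 437 values.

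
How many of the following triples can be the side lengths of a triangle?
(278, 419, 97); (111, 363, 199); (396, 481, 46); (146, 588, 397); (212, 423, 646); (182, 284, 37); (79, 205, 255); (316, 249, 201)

2

(97,278,419): 97+278 ≤ 419 → not valid
(111,199,363): 111+199 ≤ 363 → not valid
(46,396,481): 46+396 ≤ 481 → not valid
(146,397,588): 146+397 ≤ 588 → not valid
(212,423,646): 212+423 ≤ 646 → not valid
(37,182,284): 37+182 ≤ 284 → not valid
(79,205,255): 79+205 > 255 → valid
(201,249,316): 201+249 > 316 → valid
2 of the 8 triples form a triangle.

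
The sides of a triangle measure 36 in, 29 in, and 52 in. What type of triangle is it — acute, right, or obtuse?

Compare the square of the longest side to the sum of squares of the other two: 29² + 36² = 2137 < 2704 = 52².

obtuse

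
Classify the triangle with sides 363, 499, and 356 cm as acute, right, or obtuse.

Compare the square of the longest side to the sum of squares of the other two: 356² + 363² = 258505 > 249001 = 499².

acute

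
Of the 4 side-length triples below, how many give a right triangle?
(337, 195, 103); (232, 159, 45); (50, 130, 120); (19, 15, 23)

(337,195,103): 103+195 ≤ 337, not a triangle
(232,159,45): 45+159 ≤ 232, not a triangle
(50,130,120): 50²+120² = 16900 = 130² → right
(19,15,23): 15²+19² = 586 > 529 = 23² → acute
1 of the 4 is right.

1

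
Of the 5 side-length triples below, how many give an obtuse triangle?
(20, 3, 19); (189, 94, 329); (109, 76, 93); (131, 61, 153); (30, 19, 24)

(20,3,19): 3²+19² = 370 < 400 = 20² → obtuse
(189,94,329): 94+189 ≤ 329, not a triangle
(109,76,93): 76²+93² = 14425 > 11881 = 109² → acute
(131,61,153): 61²+131² = 20882 < 23409 = 153² → obtuse
(30,19,24): 19²+24² = 937 > 900 = 30² → acute
2 of the 5 are obtuse.

2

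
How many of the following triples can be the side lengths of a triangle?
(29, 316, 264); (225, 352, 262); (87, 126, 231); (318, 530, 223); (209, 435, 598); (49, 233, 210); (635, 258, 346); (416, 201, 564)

5

(29,264,316): 29+264 ≤ 316 → not valid
(225,262,352): 225+262 > 352 → valid
(87,126,231): 87+126 ≤ 231 → not valid
(223,318,530): 223+318 > 530 → valid
(209,435,598): 209+435 > 598 → valid
(49,210,233): 49+210 > 233 → valid
(258,346,635): 258+346 ≤ 635 → not valid
(201,416,564): 201+416 > 564 → valid
5 of the 8 triples form a triangle.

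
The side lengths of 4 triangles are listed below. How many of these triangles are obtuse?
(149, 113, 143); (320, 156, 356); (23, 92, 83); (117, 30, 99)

2

(149,113,143): 113²+143² = 33218 > 22201 = 149² → acute
(320,156,356): 156²+320² = 126736 = 356² → right
(23,92,83): 23²+83² = 7418 < 8464 = 92² → obtuse
(117,30,99): 30²+99² = 10701 < 13689 = 117² → obtuse
2 of the 4 are obtuse.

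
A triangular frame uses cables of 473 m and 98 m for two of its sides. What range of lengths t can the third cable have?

By the triangle inequality, t must be less than 473 + 98 = 571 and greater than |473 − 98| = 375.

375 < t < 571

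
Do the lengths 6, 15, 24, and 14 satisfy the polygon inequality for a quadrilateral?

A quadrilateral exists iff every side is shorter than the sum of the others — equivalently, the longest side is less than the sum of the rest.
Longest side 24 < 35 (sum of the remaining 3), so yes.

Yes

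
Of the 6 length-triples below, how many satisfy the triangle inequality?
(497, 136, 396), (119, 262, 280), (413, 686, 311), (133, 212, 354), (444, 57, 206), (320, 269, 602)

3

(136,396,497): 136+396 > 497 → valid
(119,262,280): 119+262 > 280 → valid
(311,413,686): 311+413 > 686 → valid
(133,212,354): 133+212 ≤ 354 → not valid
(57,206,444): 57+206 ≤ 444 → not valid
(269,320,602): 269+320 ≤ 602 → not valid
3 of the 6 triples form a triangle.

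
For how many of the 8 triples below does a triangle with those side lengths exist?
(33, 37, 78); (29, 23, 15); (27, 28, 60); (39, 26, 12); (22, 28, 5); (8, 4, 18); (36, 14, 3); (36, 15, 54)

(33,37,78): 33+37 ≤ 78 → not valid
(15,23,29): 15+23 > 29 → valid
(27,28,60): 27+28 ≤ 60 → not valid
(12,26,39): 12+26 ≤ 39 → not valid
(5,22,28): 5+22 ≤ 28 → not valid
(4,8,18): 4+8 ≤ 18 → not valid
(3,14,36): 3+14 ≤ 36 → not valid
(15,36,54): 15+36 ≤ 54 → not valid
1 of the 8 triples forms a triangle.

1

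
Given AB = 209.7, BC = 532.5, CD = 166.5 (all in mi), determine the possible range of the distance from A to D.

The maximum is all hops collinear in one direction: 209.7 + 532.5 + 166.5 = 908.7.
The longest hop is 532.5; the others sum to 376.2. Folding the others back against it leaves at least 532.5 − 376.2 = 156.3.

156.3 ≤ AD ≤ 908.7 mi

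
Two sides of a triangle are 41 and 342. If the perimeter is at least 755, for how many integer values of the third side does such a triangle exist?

11

Triangle inequality: 301 < x < 383. Perimeter ≥ 755 gives x ≥ 755 − 41 − 342 = 372.
So 372 ≤ x < 383; integers 372 through 382: 11 values.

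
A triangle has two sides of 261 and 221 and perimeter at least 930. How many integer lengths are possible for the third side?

34

Triangle inequality: 40 < x < 482. Perimeter ≥ 930 gives x ≥ 930 − 261 − 221 = 448.
So 448 ≤ x < 482; integers 448 through 481: 34 values.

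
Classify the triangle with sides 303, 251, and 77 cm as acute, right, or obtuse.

obtuse

Compare the square of the longest side to the sum of squares of the other two: 77² + 251² = 68930 < 91809 = 303².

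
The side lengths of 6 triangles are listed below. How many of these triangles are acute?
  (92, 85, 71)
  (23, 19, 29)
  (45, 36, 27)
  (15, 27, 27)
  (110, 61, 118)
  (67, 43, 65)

5

(92,85,71): 71²+85² = 12266 > 8464 = 92² → acute
(23,19,29): 19²+23² = 890 > 841 = 29² → acute
(45,36,27): 27²+36² = 2025 = 45² → right
(15,27,27): 15²+27² = 954 > 729 = 27² → acute
(110,61,118): 61²+110² = 15821 > 13924 = 118² → acute
(67,43,65): 43²+65² = 6074 > 4489 = 67² → acute
5 of the 6 are acute.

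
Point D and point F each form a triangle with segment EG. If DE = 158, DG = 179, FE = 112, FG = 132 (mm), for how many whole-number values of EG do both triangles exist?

222

From triangle DEG: 21 < EG < 337.
From triangle FEG: 20 < EG < 244.
Intersection: 21 < EG < 244, so integers 22 through 243: 222 values.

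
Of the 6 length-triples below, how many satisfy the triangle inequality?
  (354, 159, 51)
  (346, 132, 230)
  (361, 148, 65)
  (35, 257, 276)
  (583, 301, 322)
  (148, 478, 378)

(51,159,354): 51+159 ≤ 354 → not valid
(132,230,346): 132+230 > 346 → valid
(65,148,361): 65+148 ≤ 361 → not valid
(35,257,276): 35+257 > 276 → valid
(301,322,583): 301+322 > 583 → valid
(148,378,478): 148+378 > 478 → valid
4 of the 6 triples form a triangle.

4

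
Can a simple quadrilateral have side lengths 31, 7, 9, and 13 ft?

For a quadrilateral, each side must be shorter than the sum of the others.
Here the longest side is 31, but the remaining 3 sides sum to only 29.

No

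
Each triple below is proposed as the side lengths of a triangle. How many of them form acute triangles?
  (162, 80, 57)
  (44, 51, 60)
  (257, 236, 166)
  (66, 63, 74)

(162,80,57): 57+80 ≤ 162, not a triangle
(44,51,60): 44²+51² = 4537 > 3600 = 60² → acute
(257,236,166): 166²+236² = 83252 > 66049 = 257² → acute
(66,63,74): 63²+66² = 8325 > 5476 = 74² → acute
3 of the 4 are acute.

3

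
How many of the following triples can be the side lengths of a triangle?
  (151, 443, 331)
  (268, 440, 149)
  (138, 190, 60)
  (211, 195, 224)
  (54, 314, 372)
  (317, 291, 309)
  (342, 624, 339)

(151,331,443): 151+331 > 443 → valid
(149,268,440): 149+268 ≤ 440 → not valid
(60,138,190): 60+138 > 190 → valid
(195,211,224): 195+211 > 224 → valid
(54,314,372): 54+314 ≤ 372 → not valid
(291,309,317): 291+309 > 317 → valid
(339,342,624): 339+342 > 624 → valid
5 of the 7 triples form a triangle.

5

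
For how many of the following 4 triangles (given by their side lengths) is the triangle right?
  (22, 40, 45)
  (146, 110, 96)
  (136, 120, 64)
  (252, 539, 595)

(22,40,45): 22²+40² = 2084 > 2025 = 45² → acute
(146,110,96): 96²+110² = 21316 = 146² → right
(136,120,64): 64²+120² = 18496 = 136² → right
(252,539,595): 252²+539² = 354025 = 595² → right
3 of the 4 are right.

3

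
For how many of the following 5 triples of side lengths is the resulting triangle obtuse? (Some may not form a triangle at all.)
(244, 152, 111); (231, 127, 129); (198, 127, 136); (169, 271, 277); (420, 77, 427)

(244,152,111): 111²+152² = 35425 < 59536 = 244² → obtuse
(231,127,129): 127²+129² = 32770 < 53361 = 231² → obtuse
(198,127,136): 127²+136² = 34625 < 39204 = 198² → obtuse
(169,271,277): 169²+271² = 102002 > 76729 = 277² → acute
(420,77,427): 77²+420² = 182329 = 427² → right
3 of the 5 are obtuse.

3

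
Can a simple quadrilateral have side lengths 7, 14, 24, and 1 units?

No

For a quadrilateral, each side must be shorter than the sum of the others.
Here the longest side is 24, but the remaining 3 sides sum to only 22.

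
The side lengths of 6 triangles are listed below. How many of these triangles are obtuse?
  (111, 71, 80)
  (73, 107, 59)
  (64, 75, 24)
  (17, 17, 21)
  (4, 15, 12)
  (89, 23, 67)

5

(111,71,80): 71²+80² = 11441 < 12321 = 111² → obtuse
(73,107,59): 59²+73² = 8810 < 11449 = 107² → obtuse
(64,75,24): 24²+64² = 4672 < 5625 = 75² → obtuse
(17,17,21): 17²+17² = 578 > 441 = 21² → acute
(4,15,12): 4²+12² = 160 < 225 = 15² → obtuse
(89,23,67): 23²+67² = 5018 < 7921 = 89² → obtuse
5 of the 6 are obtuse.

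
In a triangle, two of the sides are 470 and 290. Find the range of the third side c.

By the triangle inequality, c must be less than 470 + 290 = 760 and greater than |470 − 290| = 180.

180 < c < 760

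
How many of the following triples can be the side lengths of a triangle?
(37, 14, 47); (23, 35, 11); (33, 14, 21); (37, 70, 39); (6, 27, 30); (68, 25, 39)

4

(14,37,47): 14+37 > 47 → valid
(11,23,35): 11+23 ≤ 35 → not valid
(14,21,33): 14+21 > 33 → valid
(37,39,70): 37+39 > 70 → valid
(6,27,30): 6+27 > 30 → valid
(25,39,68): 25+39 ≤ 68 → not valid
4 of the 6 triples form a triangle.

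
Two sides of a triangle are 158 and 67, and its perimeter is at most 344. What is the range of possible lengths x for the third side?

91 < x ≤ 119

Triangle inequality alone gives 91 < x < 225.
The perimeter condition gives x ≤ 344 − 158 − 67 = 119.
Intersecting the two: 91 < x ≤ 119.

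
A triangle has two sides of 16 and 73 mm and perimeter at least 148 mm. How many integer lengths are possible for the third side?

30

Triangle inequality: 57 < x < 89. Perimeter ≥ 148 gives x ≥ 148 − 16 − 73 = 59.
So 59 ≤ x < 89; integers 59 through 88: 30 values.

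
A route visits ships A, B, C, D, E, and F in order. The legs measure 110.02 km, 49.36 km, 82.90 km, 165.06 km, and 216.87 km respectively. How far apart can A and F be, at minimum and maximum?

0 ≤ AF ≤ 624.21 km

The maximum is all hops collinear in one direction: 110.02 + 49.36 + 82.90 + 165.06 + 216.87 = 624.21.
The longest hop is 216.87; the others sum to 407.34. Since 216.87 ≤ 407.34, the path can fold back on itself completely, so the minimum distance is 0.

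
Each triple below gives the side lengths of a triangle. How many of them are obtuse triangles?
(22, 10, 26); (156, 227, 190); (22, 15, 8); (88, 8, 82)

(22,10,26): 10²+22² = 584 < 676 = 26² → obtuse
(156,227,190): 156²+190² = 60436 > 51529 = 227² → acute
(22,15,8): 8²+15² = 289 < 484 = 22² → obtuse
(88,8,82): 8²+82² = 6788 < 7744 = 88² → obtuse
3 of the 4 are obtuse.

3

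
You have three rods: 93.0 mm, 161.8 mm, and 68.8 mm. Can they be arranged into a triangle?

The two shorter sides sum to 161.8, exactly equal to the longest side 161.8.
That gives only a degenerate (flat) triangle — the inequality must be strict.

No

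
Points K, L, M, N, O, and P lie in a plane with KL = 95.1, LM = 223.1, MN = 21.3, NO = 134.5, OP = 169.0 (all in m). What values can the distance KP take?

The maximum is all hops collinear in one direction: 95.1 + 223.1 + 21.3 + 134.5 + 169.0 = 643.0.
The longest hop is 223.1; the others sum to 419.9. Since 223.1 ≤ 419.9, the path can fold back on itself completely, so the minimum distance is 0.

0 ≤ KP ≤ 643.0 m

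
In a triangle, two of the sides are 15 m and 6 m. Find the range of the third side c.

By the triangle inequality, c must be less than 15 + 6 = 21 and greater than |15 − 6| = 9.

9 < c < 21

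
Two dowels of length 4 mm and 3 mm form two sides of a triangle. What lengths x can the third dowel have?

By the triangle inequality, x must be less than 4 + 3 = 7 and greater than |4 − 3| = 1.

1 < x < 7 (mm)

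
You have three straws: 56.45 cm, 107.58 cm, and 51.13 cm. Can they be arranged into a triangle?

The two shorter sides sum to 107.58, exactly equal to the longest side 107.58.
That gives only a degenerate (flat) triangle — the inequality must be strict.

No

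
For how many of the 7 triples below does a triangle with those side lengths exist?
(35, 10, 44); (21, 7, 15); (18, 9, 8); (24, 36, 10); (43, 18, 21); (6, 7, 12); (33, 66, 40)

4

(10,35,44): 10+35 > 44 → valid
(7,15,21): 7+15 > 21 → valid
(8,9,18): 8+9 ≤ 18 → not valid
(10,24,36): 10+24 ≤ 36 → not valid
(18,21,43): 18+21 ≤ 43 → not valid
(6,7,12): 6+7 > 12 → valid
(33,40,66): 33+40 > 66 → valid
4 of the 7 triples form a triangle.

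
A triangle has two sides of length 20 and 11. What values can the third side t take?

9 < t < 31

By the triangle inequality, t must be less than 20 + 11 = 31 and greater than |20 − 11| = 9.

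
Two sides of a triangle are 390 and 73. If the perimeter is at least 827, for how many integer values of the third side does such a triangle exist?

99

Triangle inequality: 317 < x < 463. Perimeter ≥ 827 gives x ≥ 827 − 390 − 73 = 364.
So 364 ≤ x < 463; integers 364 through 462: 99 values.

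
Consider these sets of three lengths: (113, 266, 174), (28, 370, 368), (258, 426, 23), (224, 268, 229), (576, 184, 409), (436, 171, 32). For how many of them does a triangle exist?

4

(113,174,266): 113+174 > 266 → valid
(28,368,370): 28+368 > 370 → valid
(23,258,426): 23+258 ≤ 426 → not valid
(224,229,268): 224+229 > 268 → valid
(184,409,576): 184+409 > 576 → valid
(32,171,436): 32+171 ≤ 436 → not valid
4 of the 6 triples form a triangle.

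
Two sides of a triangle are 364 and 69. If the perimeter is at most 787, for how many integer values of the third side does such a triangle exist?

Triangle inequality: 295 < x < 433. Perimeter ≤ 787 gives x ≤ 787 − 364 − 69 = 354.
So 295 < x ≤ 354; integers 296 through 354: 59 values.

59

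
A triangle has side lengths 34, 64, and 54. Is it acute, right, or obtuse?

Compare the square of the longest side to the sum of squares of the other two: 34² + 54² = 4072 < 4096 = 64².

obtuse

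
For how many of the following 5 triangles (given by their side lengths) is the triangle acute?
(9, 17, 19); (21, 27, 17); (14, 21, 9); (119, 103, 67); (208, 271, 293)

(9,17,19): 9²+17² = 370 > 361 = 19² → acute
(21,27,17): 17²+21² = 730 > 729 = 27² → acute
(14,21,9): 9²+14² = 277 < 441 = 21² → obtuse
(119,103,67): 67²+103² = 15098 > 14161 = 119² → acute
(208,271,293): 208²+271² = 116705 > 85849 = 293² → acute
4 of the 5 are acute.

4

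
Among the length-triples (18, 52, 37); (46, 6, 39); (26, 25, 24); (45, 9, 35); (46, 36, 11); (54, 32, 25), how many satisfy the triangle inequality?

4

(18,37,52): 18+37 > 52 → valid
(6,39,46): 6+39 ≤ 46 → not valid
(24,25,26): 24+25 > 26 → valid
(9,35,45): 9+35 ≤ 45 → not valid
(11,36,46): 11+36 > 46 → valid
(25,32,54): 25+32 > 54 → valid
4 of the 6 triples form a triangle.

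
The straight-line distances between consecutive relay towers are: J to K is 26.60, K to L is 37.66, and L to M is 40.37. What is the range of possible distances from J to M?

0 ≤ JM ≤ 104.63

The maximum is all hops collinear in one direction: 26.60 + 37.66 + 40.37 = 104.63.
The longest hop is 40.37; the others sum to 64.26. Since 40.37 ≤ 64.26, the path can fold back on itself completely, so the minimum distance is 0.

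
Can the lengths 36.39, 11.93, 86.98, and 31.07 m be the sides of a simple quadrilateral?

No

For a quadrilateral, each side must be shorter than the sum of the others.
Here the longest side is 86.98, but the remaining 3 sides sum to only 79.39.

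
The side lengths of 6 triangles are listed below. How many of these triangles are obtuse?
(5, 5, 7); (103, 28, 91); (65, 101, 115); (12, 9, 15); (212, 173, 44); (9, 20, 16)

3

(5,5,7): 5²+5² = 50 > 49 = 7² → acute
(103,28,91): 28²+91² = 9065 < 10609 = 103² → obtuse
(65,101,115): 65²+101² = 14426 > 13225 = 115² → acute
(12,9,15): 9²+12² = 225 = 15² → right
(212,173,44): 44²+173² = 31865 < 44944 = 212² → obtuse
(9,20,16): 9²+16² = 337 < 400 = 20² → obtuse
3 of the 6 are obtuse.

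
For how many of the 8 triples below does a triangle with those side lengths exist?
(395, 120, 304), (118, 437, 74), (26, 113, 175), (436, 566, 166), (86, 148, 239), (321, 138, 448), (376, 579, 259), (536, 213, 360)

5

(120,304,395): 120+304 > 395 → valid
(74,118,437): 74+118 ≤ 437 → not valid
(26,113,175): 26+113 ≤ 175 → not valid
(166,436,566): 166+436 > 566 → valid
(86,148,239): 86+148 ≤ 239 → not valid
(138,321,448): 138+321 > 448 → valid
(259,376,579): 259+376 > 579 → valid
(213,360,536): 213+360 > 536 → valid
5 of the 8 triples form a triangle.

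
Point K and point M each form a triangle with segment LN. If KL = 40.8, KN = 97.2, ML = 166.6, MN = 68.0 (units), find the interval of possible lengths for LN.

98.6 < LN < 138.0

From triangle KLN: |40.8 − 97.2| < LN < 40.8 + 97.2, i.e. 56.4 < LN < 138.0.
From triangle MLN: 98.6 < LN < 234.6.
Both must hold, so LN lies in the intersection.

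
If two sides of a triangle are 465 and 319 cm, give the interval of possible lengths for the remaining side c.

By the triangle inequality, c must be less than 465 + 319 = 784 and greater than |465 − 319| = 146.

146 < c < 784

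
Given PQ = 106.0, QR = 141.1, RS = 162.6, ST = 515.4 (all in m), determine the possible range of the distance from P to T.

105.7 ≤ PT ≤ 925.1 m

The maximum is all hops collinear in one direction: 106.0 + 141.1 + 162.6 + 515.4 = 925.1.
The longest hop is 515.4; the others sum to 409.7. Folding the others back against it leaves at least 515.4 − 409.7 = 105.7.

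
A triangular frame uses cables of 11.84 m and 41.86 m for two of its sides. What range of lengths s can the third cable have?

30.02 < s < 53.70

By the triangle inequality, s must be less than 11.84 + 41.86 = 53.70 and greater than |11.84 − 41.86| = 30.02.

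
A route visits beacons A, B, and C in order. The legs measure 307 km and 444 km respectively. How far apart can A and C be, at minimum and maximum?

By the triangle inequality, |307 − 444| ≤ AC ≤ 307 + 444.

137 ≤ AC ≤ 751 km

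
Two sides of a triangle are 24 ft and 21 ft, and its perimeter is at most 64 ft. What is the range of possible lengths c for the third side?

3 < c ≤ 19 ft

Triangle inequality alone gives 3 < c < 45.
The perimeter condition gives c ≤ 64 − 24 − 21 = 19.
Intersecting the two: 3 < c ≤ 19.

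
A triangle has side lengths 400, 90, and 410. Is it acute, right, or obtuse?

Compare the square of the longest side to the sum of squares of the other two: 90² + 400² = 168100 = 410².

right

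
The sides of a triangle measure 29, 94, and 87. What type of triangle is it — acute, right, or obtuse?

Compare the square of the longest side to the sum of squares of the other two: 29² + 87² = 8410 < 8836 = 94².

obtuse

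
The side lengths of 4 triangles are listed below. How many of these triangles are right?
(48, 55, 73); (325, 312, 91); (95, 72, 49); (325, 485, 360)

3

(48,55,73): 48²+55² = 5329 = 73² → right
(325,312,91): 91²+312² = 105625 = 325² → right
(95,72,49): 49²+72² = 7585 < 9025 = 95² → obtuse
(325,485,360): 325²+360² = 235225 = 485² → right
3 of the 4 are right.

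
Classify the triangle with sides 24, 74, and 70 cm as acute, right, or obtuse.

Compare the square of the longest side to the sum of squares of the other two: 24² + 70² = 5476 = 74².

right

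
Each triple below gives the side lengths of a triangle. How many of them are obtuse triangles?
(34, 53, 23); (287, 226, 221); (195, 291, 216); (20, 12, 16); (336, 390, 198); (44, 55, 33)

(34,53,23): 23²+34² = 1685 < 2809 = 53² → obtuse
(287,226,221): 221²+226² = 99917 > 82369 = 287² → acute
(195,291,216): 195²+216² = 84681 = 291² → right
(20,12,16): 12²+16² = 400 = 20² → right
(336,390,198): 198²+336² = 152100 = 390² → right
(44,55,33): 33²+44² = 3025 = 55² → right
1 of the 6 is obtuse.

1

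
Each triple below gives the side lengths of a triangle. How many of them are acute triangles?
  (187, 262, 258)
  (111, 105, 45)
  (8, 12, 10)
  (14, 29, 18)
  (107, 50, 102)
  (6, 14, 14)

5

(187,262,258): 187²+258² = 101533 > 68644 = 262² → acute
(111,105,45): 45²+105² = 13050 > 12321 = 111² → acute
(8,12,10): 8²+10² = 164 > 144 = 12² → acute
(14,29,18): 14²+18² = 520 < 841 = 29² → obtuse
(107,50,102): 50²+102² = 12904 > 11449 = 107² → acute
(6,14,14): 6²+14² = 232 > 196 = 14² → acute
5 of the 6 are acute.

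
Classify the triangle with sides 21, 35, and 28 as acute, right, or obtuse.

right

Compare the square of the longest side to the sum of squares of the other two: 21² + 28² = 1225 = 35².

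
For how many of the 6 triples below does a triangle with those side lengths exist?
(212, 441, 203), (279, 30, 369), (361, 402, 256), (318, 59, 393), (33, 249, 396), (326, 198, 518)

(203,212,441): 203+212 ≤ 441 → not valid
(30,279,369): 30+279 ≤ 369 → not valid
(256,361,402): 256+361 > 402 → valid
(59,318,393): 59+318 ≤ 393 → not valid
(33,249,396): 33+249 ≤ 396 → not valid
(198,326,518): 198+326 > 518 → valid
2 of the 6 triples form a triangle.

2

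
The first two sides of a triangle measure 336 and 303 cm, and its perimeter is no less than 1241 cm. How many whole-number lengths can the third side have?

Triangle inequality: 33 < x < 639. Perimeter ≥ 1241 gives x ≥ 1241 − 336 − 303 = 602.
So 602 ≤ x < 639; integers 602 through 638: 37 values.

37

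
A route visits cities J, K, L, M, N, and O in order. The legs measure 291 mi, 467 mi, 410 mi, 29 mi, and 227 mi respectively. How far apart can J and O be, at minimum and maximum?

The maximum is all hops collinear in one direction: 291 + 467 + 410 + 29 + 227 = 1424.
The longest hop is 467; the others sum to 957. Since 467 ≤ 957, the path can fold back on itself completely, so the minimum distance is 0.

0 ≤ JO ≤ 1424 mi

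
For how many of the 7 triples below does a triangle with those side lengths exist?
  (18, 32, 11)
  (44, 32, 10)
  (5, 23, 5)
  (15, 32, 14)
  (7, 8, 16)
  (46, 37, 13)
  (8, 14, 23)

1

(11,18,32): 11+18 ≤ 32 → not valid
(10,32,44): 10+32 ≤ 44 → not valid
(5,5,23): 5+5 ≤ 23 → not valid
(14,15,32): 14+15 ≤ 32 → not valid
(7,8,16): 7+8 ≤ 16 → not valid
(13,37,46): 13+37 > 46 → valid
(8,14,23): 8+14 ≤ 23 → not valid
1 of the 7 triples forms a triangle.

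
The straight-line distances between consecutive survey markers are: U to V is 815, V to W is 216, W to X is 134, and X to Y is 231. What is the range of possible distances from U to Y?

234 ≤ UY ≤ 1396

The maximum is all hops collinear in one direction: 815 + 216 + 134 + 231 = 1396.
The longest hop is 815; the others sum to 581. Folding the others back against it leaves at least 815 − 581 = 234.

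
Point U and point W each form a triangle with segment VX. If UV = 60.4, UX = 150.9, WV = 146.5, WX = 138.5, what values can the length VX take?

90.5 < VX < 211.3

From triangle UVX: |60.4 − 150.9| < VX < 60.4 + 150.9, i.e. 90.5 < VX < 211.3.
From triangle WVX: 8.0 < VX < 285.0.
Both must hold, so VX lies in the intersection.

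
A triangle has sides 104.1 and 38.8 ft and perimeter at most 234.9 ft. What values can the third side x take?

Triangle inequality alone gives 65.3 < x < 142.9.
The perimeter condition gives x ≤ 234.9 − 104.1 − 38.8 = 92.0.
Intersecting the two: 65.3 < x ≤ 92.0.

65.3 < x ≤ 92.0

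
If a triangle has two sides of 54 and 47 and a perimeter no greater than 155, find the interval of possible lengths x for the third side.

Triangle inequality alone gives 7 < x < 101.
The perimeter condition gives x ≤ 155 − 54 − 47 = 54.
Intersecting the two: 7 < x ≤ 54.

7 < x ≤ 54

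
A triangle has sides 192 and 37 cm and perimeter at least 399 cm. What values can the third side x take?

Triangle inequality alone gives 155 < x < 229.
The perimeter condition gives x ≥ 399 − 192 − 37 = 170.
Intersecting the two: 170 ≤ x < 229.

170 ≤ x < 229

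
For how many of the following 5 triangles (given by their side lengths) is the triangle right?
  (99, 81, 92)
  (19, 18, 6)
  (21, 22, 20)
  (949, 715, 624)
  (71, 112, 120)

1

(99,81,92): 81²+92² = 15025 > 9801 = 99² → acute
(19,18,6): 6²+18² = 360 < 361 = 19² → obtuse
(21,22,20): 20²+21² = 841 > 484 = 22² → acute
(949,715,624): 624²+715² = 900601 = 949² → right
(71,112,120): 71²+112² = 17585 > 14400 = 120² → acute
1 of the 5 is right.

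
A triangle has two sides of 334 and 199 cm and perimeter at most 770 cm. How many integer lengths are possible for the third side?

102

Triangle inequality: 135 < x < 533. Perimeter ≤ 770 gives x ≤ 770 − 334 − 199 = 237.
So 135 < x ≤ 237; integers 136 through 237: 102 values.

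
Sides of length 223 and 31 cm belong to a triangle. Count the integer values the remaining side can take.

The third side lies in the open interval (192, 254).
Integers from 193 to 253 inclusive: 253 − 193 + 1 = 61.

61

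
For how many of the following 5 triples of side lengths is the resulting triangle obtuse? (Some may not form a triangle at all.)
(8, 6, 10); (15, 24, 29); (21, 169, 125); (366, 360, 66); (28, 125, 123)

(8,6,10): 6²+8² = 100 = 10² → right
(15,24,29): 15²+24² = 801 < 841 = 29² → obtuse
(21,169,125): 21+125 ≤ 169, not a triangle
(366,360,66): 66²+360² = 133956 = 366² → right
(28,125,123): 28²+123² = 15913 > 15625 = 125² → acute
1 of the 5 is obtuse.

1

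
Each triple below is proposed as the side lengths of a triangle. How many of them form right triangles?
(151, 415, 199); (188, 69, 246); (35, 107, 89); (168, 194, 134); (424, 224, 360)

(151,415,199): 151+199 ≤ 415, not a triangle
(188,69,246): 69²+188² = 40105 < 60516 = 246² → obtuse
(35,107,89): 35²+89² = 9146 < 11449 = 107² → obtuse
(168,194,134): 134²+168² = 46180 > 37636 = 194² → acute
(424,224,360): 224²+360² = 179776 = 424² → right
1 of the 5 is right.

1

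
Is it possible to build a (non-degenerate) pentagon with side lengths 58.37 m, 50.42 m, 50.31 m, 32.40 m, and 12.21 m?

Yes

A pentagon exists iff every side is shorter than the sum of the others — equivalently, the longest side is less than the sum of the rest.
Longest side 58.37 < 145.34 (sum of the remaining 4), so yes.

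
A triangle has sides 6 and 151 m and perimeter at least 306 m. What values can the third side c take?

149 ≤ c < 157

Triangle inequality alone gives 145 < c < 157.
The perimeter condition gives c ≥ 306 − 6 − 151 = 149.
Intersecting the two: 149 ≤ c < 157.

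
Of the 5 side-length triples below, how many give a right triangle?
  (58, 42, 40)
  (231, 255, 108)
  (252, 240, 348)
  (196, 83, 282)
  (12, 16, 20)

(58,42,40): 40²+42² = 3364 = 58² → right
(231,255,108): 108²+231² = 65025 = 255² → right
(252,240,348): 240²+252² = 121104 = 348² → right
(196,83,282): 83+196 ≤ 282, not a triangle
(12,16,20): 12²+16² = 400 = 20² → right
4 of the 5 are right.

4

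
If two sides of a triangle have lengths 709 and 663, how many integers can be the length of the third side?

The third side lies in the open interval (46, 1372).
Integers from 47 to 1371 inclusive: 1371 − 47 + 1 = 1325.

1325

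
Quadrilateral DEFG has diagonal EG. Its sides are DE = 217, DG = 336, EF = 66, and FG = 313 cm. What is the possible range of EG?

247 < EG < 379

From triangle DEG: |217 − 336| < EG < 217 + 336, i.e. 119 < EG < 553.
From triangle FEG: 247 < EG < 379.
Both must hold, so EG lies in the intersection.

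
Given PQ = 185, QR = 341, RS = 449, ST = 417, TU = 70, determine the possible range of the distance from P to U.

The maximum is all hops collinear in one direction: 185 + 341 + 449 + 417 + 70 = 1462.
The longest hop is 449; the others sum to 1013. Since 449 ≤ 1013, the path can fold back on itself completely, so the minimum distance is 0.

0 ≤ PU ≤ 1462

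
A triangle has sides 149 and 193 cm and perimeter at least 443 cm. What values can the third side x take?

101 ≤ x < 342 cm

Triangle inequality alone gives 44 < x < 342.
The perimeter condition gives x ≥ 443 − 149 − 193 = 101.
Intersecting the two: 101 ≤ x < 342.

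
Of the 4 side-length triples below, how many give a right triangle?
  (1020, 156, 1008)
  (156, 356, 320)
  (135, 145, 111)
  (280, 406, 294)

(1020,156,1008): 156²+1008² = 1040400 = 1020² → right
(156,356,320): 156²+320² = 126736 = 356² → right
(135,145,111): 111²+135² = 30546 > 21025 = 145² → acute
(280,406,294): 280²+294² = 164836 = 406² → right
3 of the 4 are right.

3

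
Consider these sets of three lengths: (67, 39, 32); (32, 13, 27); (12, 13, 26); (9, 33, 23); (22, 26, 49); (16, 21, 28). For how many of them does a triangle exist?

3

(32,39,67): 32+39 > 67 → valid
(13,27,32): 13+27 > 32 → valid
(12,13,26): 12+13 ≤ 26 → not valid
(9,23,33): 9+23 ≤ 33 → not valid
(22,26,49): 22+26 ≤ 49 → not valid
(16,21,28): 16+21 > 28 → valid
3 of the 6 triples form a triangle.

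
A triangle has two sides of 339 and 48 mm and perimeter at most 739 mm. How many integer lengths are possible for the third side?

61

Triangle inequality: 291 < x < 387. Perimeter ≤ 739 gives x ≤ 739 − 339 − 48 = 352.
So 291 < x ≤ 352; integers 292 through 352: 61 values.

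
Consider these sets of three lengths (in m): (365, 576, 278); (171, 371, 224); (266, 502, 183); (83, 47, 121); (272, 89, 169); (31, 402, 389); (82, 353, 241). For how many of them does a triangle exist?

(278,365,576): 278+365 > 576 → valid
(171,224,371): 171+224 > 371 → valid
(183,266,502): 183+266 ≤ 502 → not valid
(47,83,121): 47+83 > 121 → valid
(89,169,272): 89+169 ≤ 272 → not valid
(31,389,402): 31+389 > 402 → valid
(82,241,353): 82+241 ≤ 353 → not valid
4 of the 7 triples form a triangle.

4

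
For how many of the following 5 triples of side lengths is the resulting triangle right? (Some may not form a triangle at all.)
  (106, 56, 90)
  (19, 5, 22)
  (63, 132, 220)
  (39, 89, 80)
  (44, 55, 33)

3

(106,56,90): 56²+90² = 11236 = 106² → right
(19,5,22): 5²+19² = 386 < 484 = 22² → obtuse
(63,132,220): 63+132 ≤ 220, not a triangle
(39,89,80): 39²+80² = 7921 = 89² → right
(44,55,33): 33²+44² = 3025 = 55² → right
3 of the 5 are right.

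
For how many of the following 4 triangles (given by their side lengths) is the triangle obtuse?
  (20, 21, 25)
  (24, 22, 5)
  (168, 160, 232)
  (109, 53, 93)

2

(20,21,25): 20²+21² = 841 > 625 = 25² → acute
(24,22,5): 5²+22² = 509 < 576 = 24² → obtuse
(168,160,232): 160²+168² = 53824 = 232² → right
(109,53,93): 53²+93² = 11458 < 11881 = 109² → obtuse
2 of the 4 are obtuse.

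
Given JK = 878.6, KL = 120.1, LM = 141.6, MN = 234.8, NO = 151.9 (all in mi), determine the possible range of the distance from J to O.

230.2 ≤ JO ≤ 1527.0 mi

The maximum is all hops collinear in one direction: 878.6 + 120.1 + 141.6 + 234.8 + 151.9 = 1527.0.
The longest hop is 878.6; the others sum to 648.4. Folding the others back against it leaves at least 878.6 − 648.4 = 230.2.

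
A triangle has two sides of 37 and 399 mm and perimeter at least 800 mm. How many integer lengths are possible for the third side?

Triangle inequality: 362 < x < 436. Perimeter ≥ 800 gives x ≥ 800 − 37 − 399 = 364.
So 364 ≤ x < 436; integers 364 through 435: 72 values.

72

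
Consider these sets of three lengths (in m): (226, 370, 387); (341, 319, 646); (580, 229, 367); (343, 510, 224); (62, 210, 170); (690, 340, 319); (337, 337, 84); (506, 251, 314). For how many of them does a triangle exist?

7

(226,370,387): 226+370 > 387 → valid
(319,341,646): 319+341 > 646 → valid
(229,367,580): 229+367 > 580 → valid
(224,343,510): 224+343 > 510 → valid
(62,170,210): 62+170 > 210 → valid
(319,340,690): 319+340 ≤ 690 → not valid
(84,337,337): 84+337 > 337 → valid
(251,314,506): 251+314 > 506 → valid
7 of the 8 triples form a triangle.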